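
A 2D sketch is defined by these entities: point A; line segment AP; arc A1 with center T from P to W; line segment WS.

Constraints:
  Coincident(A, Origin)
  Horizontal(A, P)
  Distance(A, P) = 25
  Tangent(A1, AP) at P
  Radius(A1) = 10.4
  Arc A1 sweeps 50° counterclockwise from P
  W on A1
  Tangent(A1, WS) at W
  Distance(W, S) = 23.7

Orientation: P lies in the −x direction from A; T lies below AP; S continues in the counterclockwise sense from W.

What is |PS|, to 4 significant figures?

31.88

A is at the origin; A and P share the same y with |AP| = 25.0 and P on the −x side, so P = (-25.00, 0.000). A1 meets AP tangentially, so TP is at right angles to AP, so T = P + (0, -10.4) = (-25.00, -10.40). On A1, P sits at bearing 90° from T; a 50° counterclockwise sweep puts W at bearing 140°, so W = T + 10.4·(cos 140°, sin 140°) = (-32.97, -3.715). Since A1 is tangent to WS there, TW ⟂ WS, so WS runs along (−sin 140°, cos 140°); with |WS| = 23.7, S = (-48.20, -21.87). Then |PS| = |S − P| = 31.88.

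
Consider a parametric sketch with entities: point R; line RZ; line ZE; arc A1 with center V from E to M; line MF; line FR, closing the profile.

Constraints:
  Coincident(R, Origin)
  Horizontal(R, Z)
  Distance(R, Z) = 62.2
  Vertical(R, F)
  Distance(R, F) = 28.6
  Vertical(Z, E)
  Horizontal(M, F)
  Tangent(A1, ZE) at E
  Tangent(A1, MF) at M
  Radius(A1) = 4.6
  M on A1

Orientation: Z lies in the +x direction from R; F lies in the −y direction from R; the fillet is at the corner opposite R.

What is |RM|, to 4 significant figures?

64.31

R is at the origin; RZ is horizontal with |RZ| = 62.2 and Z on the +x side, so Z = (62.20, 0.000). R and F share the same x with |RF| = 28.6 and F on the −y side, so F = (0.000, -28.60). The virtual corner opposite R is at (62.20, -28.60). Tangency of A1 to ZE means the radius VE is perpendicular to ZE and the tangent condition forces VM to be normal to MF, with radius 4.6, so the center V sits 4.6 in from both sides at V = (57.60, -24.00). That places the tangent points at E = (62.20, -24.00) on ZE and M = (57.60, -28.60) on MF. Then |RM| = |M − R| = 64.31.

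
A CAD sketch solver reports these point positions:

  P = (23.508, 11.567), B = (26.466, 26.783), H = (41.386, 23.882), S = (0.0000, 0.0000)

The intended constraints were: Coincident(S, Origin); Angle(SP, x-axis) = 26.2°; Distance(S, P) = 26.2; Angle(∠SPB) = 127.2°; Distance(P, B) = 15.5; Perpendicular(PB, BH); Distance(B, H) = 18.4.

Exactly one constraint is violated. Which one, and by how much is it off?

Distance(B, H) = 18.4 — off by 3.20.

S = (0.00, 0.00) ✓; SP at 26.20° ✓; |SP| = 26.20 ✓; ∠SPB = 127.2° ✓; |PB| = 15.50 ✓; ∠(PB, BH) = 90.00° ✓; |BH| = 15.20 ✗.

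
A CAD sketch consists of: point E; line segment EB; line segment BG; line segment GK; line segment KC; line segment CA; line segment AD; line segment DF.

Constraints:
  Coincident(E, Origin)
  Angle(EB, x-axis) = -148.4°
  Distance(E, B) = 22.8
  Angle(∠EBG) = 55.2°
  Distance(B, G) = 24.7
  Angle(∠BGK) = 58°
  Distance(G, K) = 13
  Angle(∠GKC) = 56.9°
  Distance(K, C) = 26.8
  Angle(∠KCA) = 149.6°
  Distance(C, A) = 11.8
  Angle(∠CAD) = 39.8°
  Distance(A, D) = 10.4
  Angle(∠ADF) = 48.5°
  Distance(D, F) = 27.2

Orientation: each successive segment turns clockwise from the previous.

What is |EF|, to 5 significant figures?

46.784

∠CAD = 39.8° gives AD at 31.100° from the x-axis; with |AD| = 10.4, D = (-35.078, 2.4686). ∠ADF = 48.5° gives DF at -100.40° from the x-axis; with |DF| = 27.2, F = (-39.988, -24.285). Then |EF| = |F − E| = 46.784.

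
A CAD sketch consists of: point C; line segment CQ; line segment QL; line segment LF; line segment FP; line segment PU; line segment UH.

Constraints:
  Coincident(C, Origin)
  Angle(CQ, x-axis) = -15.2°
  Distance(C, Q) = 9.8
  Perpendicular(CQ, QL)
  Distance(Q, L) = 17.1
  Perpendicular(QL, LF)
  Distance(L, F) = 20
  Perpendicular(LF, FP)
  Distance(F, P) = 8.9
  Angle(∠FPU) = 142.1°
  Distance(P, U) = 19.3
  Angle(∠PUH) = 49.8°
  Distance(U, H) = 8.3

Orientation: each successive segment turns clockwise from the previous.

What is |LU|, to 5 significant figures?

25.467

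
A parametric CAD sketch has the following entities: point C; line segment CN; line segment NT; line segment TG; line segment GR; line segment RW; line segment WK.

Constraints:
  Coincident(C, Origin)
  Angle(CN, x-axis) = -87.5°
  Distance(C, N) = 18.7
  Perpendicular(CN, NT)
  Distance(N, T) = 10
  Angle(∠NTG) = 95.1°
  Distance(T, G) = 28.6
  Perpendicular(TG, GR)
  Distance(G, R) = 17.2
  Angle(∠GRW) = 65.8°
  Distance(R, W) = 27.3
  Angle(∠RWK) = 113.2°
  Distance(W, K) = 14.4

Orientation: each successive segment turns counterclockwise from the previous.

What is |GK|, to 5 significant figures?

26.038

C is at the origin; CN runs at -87.5° with length 18.7, so N = (0.81568, -18.682). CN ⟂ NT, so NT runs at 2.5000°; with |NT| = 10.0, T = (10.806, -18.246). ∠NTG = 95.1° gives TG at 87.400° from the x-axis; with |TG| = 28.6, G = (12.104, 10.325). The perpendicularity gives GR at right angles to TG, so GR runs at 177.40°; with |GR| = 17.2, R = (-5.0787, 11.105). ∠GRW = 65.8° gives RW at -68.400° from the x-axis; with |RW| = 27.3, W = (4.9711, -14.278). ∠RWK = 113.2° gives WK at -1.6000° from the x-axis; with |WK| = 14.4, K = (19.365, -14.680). Then |GK| = |K − G| = 26.038.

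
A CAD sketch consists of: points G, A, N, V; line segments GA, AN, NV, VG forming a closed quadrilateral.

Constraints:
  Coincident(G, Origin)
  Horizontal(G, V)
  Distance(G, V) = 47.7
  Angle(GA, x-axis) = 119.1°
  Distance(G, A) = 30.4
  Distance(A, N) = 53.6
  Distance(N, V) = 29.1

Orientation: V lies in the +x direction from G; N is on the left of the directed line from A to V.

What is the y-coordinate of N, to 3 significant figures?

27.7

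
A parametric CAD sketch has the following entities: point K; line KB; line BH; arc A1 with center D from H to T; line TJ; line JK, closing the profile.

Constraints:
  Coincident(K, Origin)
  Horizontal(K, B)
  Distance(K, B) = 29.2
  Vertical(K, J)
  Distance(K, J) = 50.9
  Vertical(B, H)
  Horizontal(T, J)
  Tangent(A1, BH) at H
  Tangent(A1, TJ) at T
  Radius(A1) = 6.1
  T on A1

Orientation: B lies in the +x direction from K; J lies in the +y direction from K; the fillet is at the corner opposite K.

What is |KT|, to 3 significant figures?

55.9

The virtual corner opposite K is at (29.2, 50.9). Since A1 is tangent to BH there, DH ⟂ BH and since A1 is tangent to TJ there, DT ⟂ TJ, with radius 6.1, so the center D sits 6.1 in from both sides at D = (23.1, 44.8). That places the tangent points at H = (29.2, 44.8) on BH and T = (23.1, 50.9) on TJ. Then |KT| = |T − K| = 55.9.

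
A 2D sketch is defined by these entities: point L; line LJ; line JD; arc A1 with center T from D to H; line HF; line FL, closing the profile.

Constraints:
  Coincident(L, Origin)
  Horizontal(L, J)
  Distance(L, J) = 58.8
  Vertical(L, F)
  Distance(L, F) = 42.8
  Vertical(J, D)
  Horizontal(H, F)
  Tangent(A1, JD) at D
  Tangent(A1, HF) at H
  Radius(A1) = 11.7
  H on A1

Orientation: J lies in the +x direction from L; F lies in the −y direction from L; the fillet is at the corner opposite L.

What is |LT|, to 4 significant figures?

56.44

L is at the origin; L and J share the same y with |LJ| = 58.8 and J on the +x side, so J = (58.80, 0.000). L and F share the same x with |LF| = 42.8 and F on the −y side, so F = (0.000, -42.80). The virtual corner opposite L is at (58.80, -42.80). A1 meets JD tangentially, so TD is at right angles to JD and since A1 is tangent to HF there, TH ⟂ HF, with radius 11.7, so the center T sits 11.7 in from both sides at T = (47.10, -31.10). Then |LT| = |T − L| = 56.44.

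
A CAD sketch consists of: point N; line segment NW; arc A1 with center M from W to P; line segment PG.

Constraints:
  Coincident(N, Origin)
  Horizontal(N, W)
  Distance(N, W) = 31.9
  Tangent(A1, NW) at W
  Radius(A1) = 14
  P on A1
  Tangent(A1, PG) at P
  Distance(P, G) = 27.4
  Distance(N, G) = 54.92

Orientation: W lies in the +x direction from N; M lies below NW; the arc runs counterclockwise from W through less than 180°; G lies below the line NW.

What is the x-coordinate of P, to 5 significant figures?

19.415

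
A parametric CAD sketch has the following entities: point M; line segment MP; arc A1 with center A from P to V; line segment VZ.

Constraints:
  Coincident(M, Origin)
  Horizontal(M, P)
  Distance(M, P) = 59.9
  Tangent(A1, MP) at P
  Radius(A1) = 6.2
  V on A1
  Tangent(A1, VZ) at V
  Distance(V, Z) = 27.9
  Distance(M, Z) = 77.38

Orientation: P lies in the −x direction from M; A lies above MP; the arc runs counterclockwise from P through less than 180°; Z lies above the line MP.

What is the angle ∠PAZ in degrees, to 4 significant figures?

159.3°

M is at the origin; M and P share the same y with |MP| = 59.9 and P on the −x side, so P = (-59.90, 0.000). Tangency of A1 to MP means the radius AP is perpendicular to MP, so A = P + (0, 6.2) = (-59.90, 6.200). Since AV ⟂ VZ (tangency), |AZ| = √(6.2² + 27.9²) = 28.58 regardless of where V sits on A1. So Z lies on both circle(M, 77.38) and circle(A, 28.58); the above-MP intersection is Z = (-70.02, 32.93). V is the foot of the tangent from Z: V = (-54.72, 9.602).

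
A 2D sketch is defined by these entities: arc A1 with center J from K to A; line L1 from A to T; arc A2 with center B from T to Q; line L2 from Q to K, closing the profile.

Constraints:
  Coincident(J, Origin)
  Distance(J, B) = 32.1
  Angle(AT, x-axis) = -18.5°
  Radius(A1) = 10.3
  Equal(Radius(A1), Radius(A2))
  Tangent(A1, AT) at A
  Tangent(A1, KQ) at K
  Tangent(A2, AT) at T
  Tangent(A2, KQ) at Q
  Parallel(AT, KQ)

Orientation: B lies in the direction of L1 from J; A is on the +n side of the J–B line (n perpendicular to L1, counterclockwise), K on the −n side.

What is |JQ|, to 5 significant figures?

33.712

The slot axis is L1's direction at -18.5°, so u = (cos -18.5°, sin -18.5°) = (0.94832, -0.31730) and n = (−sin -18.5°, cos -18.5°) = (0.31730, 0.94832). J is at the origin and B lies 32.1 along u from J, so B = 32.1·u = (30.441, -10.185). Tangency of A1 to both parallel lines with radius 10.3 puts A and K at J ± 10.3·n: A = (3.2682, 9.7677), K = (-3.2682, -9.7677). Equal radii place T and Q the same way about B: T = B + 10.3·n = (33.709, -0.41775), Q = B − 10.3·n = (27.173, -19.953). Then |JQ| = |Q − J| = 33.712.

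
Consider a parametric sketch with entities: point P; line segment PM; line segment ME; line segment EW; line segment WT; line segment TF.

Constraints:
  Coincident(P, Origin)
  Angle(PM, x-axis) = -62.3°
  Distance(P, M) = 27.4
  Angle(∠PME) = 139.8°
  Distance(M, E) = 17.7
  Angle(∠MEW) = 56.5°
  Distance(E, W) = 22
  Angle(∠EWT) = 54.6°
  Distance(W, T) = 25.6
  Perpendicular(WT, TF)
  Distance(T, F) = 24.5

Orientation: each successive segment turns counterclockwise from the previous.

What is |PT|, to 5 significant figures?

28.941

∠MEW = 56.5° gives EW at 101.40° from the x-axis; with |EW| = 22.0, W = (24.788, -9.3530). ∠EWT = 54.6° gives WT at -133.20° from the x-axis; with |WT| = 25.6, T = (7.2634, -28.015). Then |PT| = |T − P| = 28.941.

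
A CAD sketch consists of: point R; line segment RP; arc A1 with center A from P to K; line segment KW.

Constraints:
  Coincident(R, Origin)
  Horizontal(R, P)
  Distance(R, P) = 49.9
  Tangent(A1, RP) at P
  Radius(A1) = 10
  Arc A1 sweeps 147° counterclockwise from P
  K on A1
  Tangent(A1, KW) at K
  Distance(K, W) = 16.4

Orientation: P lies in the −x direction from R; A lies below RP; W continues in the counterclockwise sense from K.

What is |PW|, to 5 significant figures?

28.554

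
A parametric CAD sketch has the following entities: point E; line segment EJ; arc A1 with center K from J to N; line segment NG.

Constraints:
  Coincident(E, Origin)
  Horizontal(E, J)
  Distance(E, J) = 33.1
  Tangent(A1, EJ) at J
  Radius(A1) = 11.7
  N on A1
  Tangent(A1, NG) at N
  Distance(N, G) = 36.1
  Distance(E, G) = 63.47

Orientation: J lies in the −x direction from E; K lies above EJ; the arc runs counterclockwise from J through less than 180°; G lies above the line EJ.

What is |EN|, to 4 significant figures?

28.73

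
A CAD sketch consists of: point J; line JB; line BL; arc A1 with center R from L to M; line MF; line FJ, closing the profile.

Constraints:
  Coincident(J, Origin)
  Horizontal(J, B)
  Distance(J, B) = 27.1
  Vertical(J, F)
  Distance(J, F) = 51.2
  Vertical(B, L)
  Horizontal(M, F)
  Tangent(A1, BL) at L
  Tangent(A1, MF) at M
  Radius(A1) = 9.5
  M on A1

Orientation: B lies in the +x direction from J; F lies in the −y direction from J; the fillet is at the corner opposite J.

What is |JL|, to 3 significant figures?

49.7

The virtual corner opposite J is at (27.1, -51.2). Since A1 is tangent to BL there, RL ⟂ BL and tangency of A1 to MF means the radius RM is perpendicular to MF, with radius 9.5, so the center R sits 9.5 in from both sides at R = (17.6, -41.7). That places the tangent points at L = (27.1, -41.7) on BL and M = (17.6, -51.2) on MF. Then |JL| = |L − J| = 49.7.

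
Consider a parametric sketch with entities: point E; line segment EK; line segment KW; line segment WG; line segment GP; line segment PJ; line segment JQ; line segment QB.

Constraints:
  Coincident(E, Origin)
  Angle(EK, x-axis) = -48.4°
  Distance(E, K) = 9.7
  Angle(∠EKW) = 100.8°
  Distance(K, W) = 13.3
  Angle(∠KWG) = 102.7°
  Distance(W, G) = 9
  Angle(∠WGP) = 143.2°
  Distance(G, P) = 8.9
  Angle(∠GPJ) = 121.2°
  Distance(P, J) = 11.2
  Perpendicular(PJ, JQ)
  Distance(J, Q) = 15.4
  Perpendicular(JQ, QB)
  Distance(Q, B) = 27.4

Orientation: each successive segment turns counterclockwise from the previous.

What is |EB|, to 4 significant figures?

29.36

E is at the origin; EK runs at -48.4° with length 9.7, so K = (6.440, -7.254). ∠EKW = 100.8° gives KW at 30.80° from the x-axis; with |KW| = 13.3, W = (17.86, -0.4435). ∠KWG = 102.7° gives WG at 108.1° from the x-axis; with |WG| = 9.0, G = (15.07, 8.111). ∠WGP = 143.2° gives GP at 144.9° from the x-axis; with |GP| = 8.9, P = (7.787, 13.23). ∠GPJ = 121.2° gives PJ at -156.3° from the x-axis; with |PJ| = 11.2, J = (-2.469, 8.727). The perpendicularity gives JQ at right angles to PJ, so JQ runs at -66.30°; with |JQ| = 15.4, Q = (3.721, -5.374). JQ ⟂ QB, so QB runs at 23.70°; with |QB| = 27.4, B = (28.81, 5.639). Then |EB| = |B − E| = 29.36.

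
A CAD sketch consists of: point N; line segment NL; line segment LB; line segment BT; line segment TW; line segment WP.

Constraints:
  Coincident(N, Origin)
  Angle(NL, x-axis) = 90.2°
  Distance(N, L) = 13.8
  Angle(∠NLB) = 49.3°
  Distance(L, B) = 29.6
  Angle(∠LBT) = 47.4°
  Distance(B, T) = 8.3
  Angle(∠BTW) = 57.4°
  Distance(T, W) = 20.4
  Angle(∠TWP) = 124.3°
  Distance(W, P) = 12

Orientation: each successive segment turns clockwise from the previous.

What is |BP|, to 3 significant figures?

22.9

∠BTW = 57.4° gives TW at 64.3° from the x-axis; with |TW| = 20.4, W = (23.1, 12.0). ∠TWP = 124.3° gives WP at 8.60° from the x-axis; with |WP| = 12.0, P = (34.9, 13.8). Then |BP| = |P − B| = 22.9.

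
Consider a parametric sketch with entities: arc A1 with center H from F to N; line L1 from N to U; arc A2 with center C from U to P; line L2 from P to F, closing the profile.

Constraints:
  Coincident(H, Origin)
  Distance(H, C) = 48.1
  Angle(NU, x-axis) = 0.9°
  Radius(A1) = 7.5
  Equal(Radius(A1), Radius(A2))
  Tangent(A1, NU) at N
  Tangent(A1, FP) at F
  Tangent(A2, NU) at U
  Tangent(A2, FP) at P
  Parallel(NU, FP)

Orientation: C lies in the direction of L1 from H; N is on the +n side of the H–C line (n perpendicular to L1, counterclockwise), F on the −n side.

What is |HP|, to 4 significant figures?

48.68

The slot axis is L1's direction at 0.9°, so u = (cos 0.9°, sin 0.9°) = (0.9999, 0.01571) and n = (−sin 0.9°, cos 0.9°) = (-0.01571, 0.9999). H is at the origin and C lies 48.1 along u from H, so C = 48.1·u = (48.09, 0.7555). Tangency of A1 to both parallel lines with radius 7.5 puts N and F at H ± 7.5·n: N = (-0.1178, 7.499), F = (0.1178, -7.499). Equal radii place U and P the same way about C: U = C + 7.5·n = (47.98, 8.255), P = C − 7.5·n = (48.21, -6.744). Then |HP| = |P − H| = 48.68.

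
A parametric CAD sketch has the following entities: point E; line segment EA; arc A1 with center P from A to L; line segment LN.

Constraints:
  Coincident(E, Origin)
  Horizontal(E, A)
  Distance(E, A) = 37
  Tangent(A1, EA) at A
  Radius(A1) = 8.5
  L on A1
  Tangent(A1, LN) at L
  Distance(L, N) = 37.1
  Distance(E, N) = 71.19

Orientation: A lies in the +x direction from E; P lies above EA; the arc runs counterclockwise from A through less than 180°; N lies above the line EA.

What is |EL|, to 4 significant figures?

45.12

E is at the origin; EA is horizontal with |EA| = 37.0 and A on the +x side, so A = (37.00, 0.000). A1 meets EA tangentially, so PA is at right angles to EA, so P = A + (0, 8.5) = (37.00, 8.500). Since PL ⟂ LN (tangency), |PN| = √(8.5² + 37.1²) = 38.06 regardless of where L sits on A1. So N lies on both circle(E, 71.19) and circle(P, 38.06); the above-EA intersection is N = (59.36, 39.30). L is the foot of the tangent from N: L = (44.82, 5.169).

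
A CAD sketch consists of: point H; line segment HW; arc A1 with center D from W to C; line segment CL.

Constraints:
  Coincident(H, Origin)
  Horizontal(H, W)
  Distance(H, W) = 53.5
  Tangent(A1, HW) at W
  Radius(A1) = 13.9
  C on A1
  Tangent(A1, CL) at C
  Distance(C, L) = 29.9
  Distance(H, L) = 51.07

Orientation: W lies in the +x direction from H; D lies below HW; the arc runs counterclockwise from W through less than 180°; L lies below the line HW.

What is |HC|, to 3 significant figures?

41.4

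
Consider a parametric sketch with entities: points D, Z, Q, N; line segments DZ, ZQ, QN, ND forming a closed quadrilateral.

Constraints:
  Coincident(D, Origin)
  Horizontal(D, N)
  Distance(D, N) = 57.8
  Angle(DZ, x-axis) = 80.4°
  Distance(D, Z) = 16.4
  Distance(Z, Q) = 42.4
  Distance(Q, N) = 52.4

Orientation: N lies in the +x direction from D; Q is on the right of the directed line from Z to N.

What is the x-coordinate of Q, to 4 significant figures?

11.88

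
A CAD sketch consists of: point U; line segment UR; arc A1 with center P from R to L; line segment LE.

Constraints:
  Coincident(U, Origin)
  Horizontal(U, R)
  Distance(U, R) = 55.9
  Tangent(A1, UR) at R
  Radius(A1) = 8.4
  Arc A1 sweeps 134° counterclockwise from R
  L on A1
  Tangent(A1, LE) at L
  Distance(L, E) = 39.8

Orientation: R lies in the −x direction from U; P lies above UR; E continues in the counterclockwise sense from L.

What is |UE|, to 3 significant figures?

88.6

U is at the origin; UR is horizontal with |UR| = 55.9 and R on the −x side, so R = (-55.9, 0.00). A1 meets UR tangentially, so PR is at right angles to UR, so P = R + (0, 8.4) = (-55.9, 8.40). On A1, R sits at bearing -90° from P; a 134° counterclockwise sweep puts L at bearing 44°, so L = P + 8.4·(cos 44°, sin 44°) = (-49.9, 14.2). Tangency of A1 to LE means the radius PL is perpendicular to LE, so LE runs along (−sin 44°, cos 44°); with |LE| = 39.8, E = (-77.5, 42.9). Then |UE| = |E − U| = 88.6.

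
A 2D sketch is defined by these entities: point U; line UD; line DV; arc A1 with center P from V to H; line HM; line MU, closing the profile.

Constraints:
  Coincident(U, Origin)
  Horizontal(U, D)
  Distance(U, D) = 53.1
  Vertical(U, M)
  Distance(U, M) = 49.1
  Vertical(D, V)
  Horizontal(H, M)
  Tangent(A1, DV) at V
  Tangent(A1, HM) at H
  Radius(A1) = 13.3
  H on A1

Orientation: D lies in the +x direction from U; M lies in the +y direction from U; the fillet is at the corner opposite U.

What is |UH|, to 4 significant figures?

63.20

U is at the origin; UD is horizontal with |UD| = 53.1 and D on the +x side, so D = (53.10, 0.000). U and M share the same x with |UM| = 49.1 and M on the +y side, so M = (0.000, 49.10). The virtual corner opposite U is at (53.10, 49.10). The tangent condition forces PV to be normal to DV and tangency of A1 to HM means the radius PH is perpendicular to HM, with radius 13.3, so the center P sits 13.3 in from both sides at P = (39.80, 35.80). That places the tangent points at V = (53.10, 35.80) on DV and H = (39.80, 49.10) on HM. Then |UH| = |H − U| = 63.20.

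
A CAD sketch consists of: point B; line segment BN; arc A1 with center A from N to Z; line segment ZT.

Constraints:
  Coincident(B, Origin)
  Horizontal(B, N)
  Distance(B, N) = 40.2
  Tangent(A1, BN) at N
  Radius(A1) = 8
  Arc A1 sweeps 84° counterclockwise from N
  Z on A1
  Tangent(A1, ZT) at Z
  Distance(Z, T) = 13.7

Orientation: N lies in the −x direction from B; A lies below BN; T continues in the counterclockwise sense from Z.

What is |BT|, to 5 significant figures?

53.770

B is at the origin; BN is horizontal with |BN| = 40.2 and N on the −x side, so N = (-40.200, 0.0000). A1 meets BN tangentially, so AN is at right angles to BN, so A = N + (0, -8) = (-40.200, -8.0000). On A1, N sits at bearing 90° from A; an 84° counterclockwise sweep puts Z at bearing 174°, so Z = A + 8.0·(cos 174°, sin 174°) = (-48.156, -7.1638). The tangent condition forces AZ to be normal to ZT, so ZT runs along (−sin 174°, cos 174°); with |ZT| = 13.7, T = (-49.588, -20.789). Then |BT| = |T − B| = 53.770.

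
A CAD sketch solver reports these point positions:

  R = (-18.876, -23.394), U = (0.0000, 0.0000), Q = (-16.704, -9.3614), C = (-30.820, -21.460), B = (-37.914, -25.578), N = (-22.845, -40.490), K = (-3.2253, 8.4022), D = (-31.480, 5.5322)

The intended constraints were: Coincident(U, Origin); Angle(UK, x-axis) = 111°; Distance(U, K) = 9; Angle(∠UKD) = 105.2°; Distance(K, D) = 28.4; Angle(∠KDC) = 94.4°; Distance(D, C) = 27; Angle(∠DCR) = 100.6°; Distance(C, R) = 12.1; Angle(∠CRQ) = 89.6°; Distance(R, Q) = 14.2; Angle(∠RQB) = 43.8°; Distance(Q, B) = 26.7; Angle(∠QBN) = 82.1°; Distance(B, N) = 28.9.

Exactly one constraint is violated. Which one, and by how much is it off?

Distance(B, N) = 28.9 — off by 7.70.

U = (0.00, 0.00) ✓; UK at 111.0° ✓; |UK| = 9.000 ✓; ∠UKD = 105.2° ✓; |KD| = 28.40 ✓; ∠KDC = 94.40° ✓; |DC| = 27.00 ✓; ∠DCR = 100.6° ✓; |CR| = 12.10 ✓; ∠CRQ = 89.60° ✓; |RQ| = 14.20 ✓; ∠RQB = 43.80° ✓; |QB| = 26.70 ✓; ∠QBN = 82.10° ✓; |BN| = 21.20 ✗.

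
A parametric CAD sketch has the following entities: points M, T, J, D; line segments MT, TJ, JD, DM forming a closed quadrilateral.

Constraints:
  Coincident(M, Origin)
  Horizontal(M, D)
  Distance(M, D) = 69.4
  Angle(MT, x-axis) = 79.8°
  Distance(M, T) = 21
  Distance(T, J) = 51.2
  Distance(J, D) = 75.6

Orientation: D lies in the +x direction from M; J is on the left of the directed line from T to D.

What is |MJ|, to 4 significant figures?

71.22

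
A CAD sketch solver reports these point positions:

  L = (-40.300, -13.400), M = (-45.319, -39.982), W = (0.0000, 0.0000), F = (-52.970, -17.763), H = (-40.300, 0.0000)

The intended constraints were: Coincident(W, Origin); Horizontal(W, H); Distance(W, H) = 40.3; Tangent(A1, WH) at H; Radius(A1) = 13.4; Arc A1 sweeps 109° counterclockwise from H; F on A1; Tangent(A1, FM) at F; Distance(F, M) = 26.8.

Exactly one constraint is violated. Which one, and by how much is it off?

Distance(F, M) = 26.8 — off by 3.30.

W = (0.00, 0.00) ✓; W.y = 0.00, H.y = 0.00 ✓; |WH| = 40.30 ✓; ∠(LH, HW) = 90.00° ✓; |LH| = 13.40 ✓; bearing(L→F) − bearing(L→H) = 109.0° ✓; |LF| = 13.40 ✓; ∠(LF, FM) = 90.00° ✓; |FM| = 23.50 ✗.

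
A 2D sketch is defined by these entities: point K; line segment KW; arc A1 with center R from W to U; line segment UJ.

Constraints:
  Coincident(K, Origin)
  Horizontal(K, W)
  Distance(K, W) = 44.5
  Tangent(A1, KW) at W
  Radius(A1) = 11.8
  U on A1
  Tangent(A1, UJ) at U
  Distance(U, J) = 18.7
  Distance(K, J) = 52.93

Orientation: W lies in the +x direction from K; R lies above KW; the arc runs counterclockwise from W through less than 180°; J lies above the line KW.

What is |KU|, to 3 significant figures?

56.8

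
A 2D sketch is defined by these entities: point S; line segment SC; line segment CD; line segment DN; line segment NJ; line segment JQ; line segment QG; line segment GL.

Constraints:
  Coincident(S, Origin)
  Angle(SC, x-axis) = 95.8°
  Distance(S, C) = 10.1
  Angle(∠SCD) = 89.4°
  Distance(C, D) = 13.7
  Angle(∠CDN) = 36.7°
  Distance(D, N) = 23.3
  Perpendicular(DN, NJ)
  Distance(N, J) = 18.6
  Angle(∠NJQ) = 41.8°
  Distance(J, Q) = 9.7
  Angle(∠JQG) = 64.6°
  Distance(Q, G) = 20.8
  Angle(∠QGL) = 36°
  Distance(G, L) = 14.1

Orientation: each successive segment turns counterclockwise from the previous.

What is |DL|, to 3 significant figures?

32.7

∠JQG = 64.6° gives QG at -46.7° from the x-axis; with |QG| = 20.8, G = (19.9, -5.29). ∠QGL = 36.0° gives GL at 97.3° from the x-axis; with |GL| = 14.1, L = (18.1, 8.69). Then |DL| = |L − D| = 32.7.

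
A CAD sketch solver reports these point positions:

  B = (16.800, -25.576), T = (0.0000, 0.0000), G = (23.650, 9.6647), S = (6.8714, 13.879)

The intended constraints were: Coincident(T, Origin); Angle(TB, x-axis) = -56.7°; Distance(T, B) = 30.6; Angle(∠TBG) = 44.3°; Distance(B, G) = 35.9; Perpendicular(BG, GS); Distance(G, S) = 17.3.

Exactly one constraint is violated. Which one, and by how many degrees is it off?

Perpendicular(BG, GS) — off by 3.10°.

T = (0.00, 0.00) ✓; TB at -56.70° ✓; |TB| = 30.60 ✓; ∠TBG = 44.30° ✓; |BG| = 35.90 ✓; ∠(BG, GS) = 86.90° ✗; |GS| = 17.30 ✓.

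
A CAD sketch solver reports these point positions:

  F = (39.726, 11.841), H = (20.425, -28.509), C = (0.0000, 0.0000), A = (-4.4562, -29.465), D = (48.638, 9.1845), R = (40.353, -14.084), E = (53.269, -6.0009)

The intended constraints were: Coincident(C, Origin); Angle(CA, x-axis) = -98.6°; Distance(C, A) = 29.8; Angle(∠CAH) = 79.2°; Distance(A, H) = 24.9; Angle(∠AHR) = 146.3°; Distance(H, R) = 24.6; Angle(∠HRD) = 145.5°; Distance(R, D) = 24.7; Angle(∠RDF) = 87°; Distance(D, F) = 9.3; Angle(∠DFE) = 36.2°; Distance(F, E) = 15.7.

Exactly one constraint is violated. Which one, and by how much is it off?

Distance(F, E) = 15.7 — off by 6.70.

C = (0.00, 0.00) ✓; CA at -98.60° ✓; |CA| = 29.80 ✓; ∠CAH = 79.20° ✓; |AH| = 24.90 ✓; ∠AHR = 146.3° ✓; |HR| = 24.60 ✓; ∠HRD = 145.5° ✓; |RD| = 24.70 ✓; ∠RDF = 87.00° ✓; |DF| = 9.300 ✓; ∠DFE = 36.20° ✓; |FE| = 22.40 ✗.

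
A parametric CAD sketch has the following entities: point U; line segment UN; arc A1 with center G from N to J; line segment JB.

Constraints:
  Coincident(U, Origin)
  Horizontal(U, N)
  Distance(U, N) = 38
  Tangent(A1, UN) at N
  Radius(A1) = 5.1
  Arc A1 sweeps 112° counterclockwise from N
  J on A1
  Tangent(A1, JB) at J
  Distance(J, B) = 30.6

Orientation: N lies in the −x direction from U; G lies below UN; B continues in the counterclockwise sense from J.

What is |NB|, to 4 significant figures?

36.02

On A1, N sits at bearing 90° from G; a 112° counterclockwise sweep puts J at bearing 202°, so J = G + 5.1·(cos 202°, sin 202°) = (-42.73, -7.010). Since A1 is tangent to JB there, GJ ⟂ JB, so JB runs along (−sin 202°, cos 202°); with |JB| = 30.6, B = (-31.27, -35.38). Then |NB| = |B − N| = 36.02.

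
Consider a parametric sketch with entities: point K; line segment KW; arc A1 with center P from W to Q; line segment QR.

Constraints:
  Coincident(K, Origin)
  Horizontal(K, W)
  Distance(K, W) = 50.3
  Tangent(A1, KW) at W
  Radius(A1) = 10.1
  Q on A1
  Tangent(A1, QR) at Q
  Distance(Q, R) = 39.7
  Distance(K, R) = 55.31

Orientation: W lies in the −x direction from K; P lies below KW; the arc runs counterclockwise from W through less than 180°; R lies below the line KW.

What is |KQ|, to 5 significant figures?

60.141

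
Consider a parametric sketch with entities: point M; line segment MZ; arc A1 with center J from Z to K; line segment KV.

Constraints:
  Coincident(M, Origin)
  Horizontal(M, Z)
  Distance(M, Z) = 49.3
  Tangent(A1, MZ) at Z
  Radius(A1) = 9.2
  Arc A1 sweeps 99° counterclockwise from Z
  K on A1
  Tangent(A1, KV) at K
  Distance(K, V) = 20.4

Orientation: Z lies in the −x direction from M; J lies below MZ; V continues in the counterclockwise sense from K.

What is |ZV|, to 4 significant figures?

31.35

M is at the origin; M and Z share the same y with |MZ| = 49.3 and Z on the −x side, so Z = (-49.30, 0.000). Since A1 is tangent to MZ there, JZ ⟂ MZ, so J = Z + (0, -9.2) = (-49.30, -9.200). On A1, Z sits at bearing 90° from J; a 99° counterclockwise sweep puts K at bearing 189°, so K = J + 9.2·(cos 189°, sin 189°) = (-58.39, -10.64). A1 meets KV tangentially, so JK is at right angles to KV, so KV runs along (−sin 189°, cos 189°); with |KV| = 20.4, V = (-55.20, -30.79). Then |ZV| = |V − Z| = 31.35.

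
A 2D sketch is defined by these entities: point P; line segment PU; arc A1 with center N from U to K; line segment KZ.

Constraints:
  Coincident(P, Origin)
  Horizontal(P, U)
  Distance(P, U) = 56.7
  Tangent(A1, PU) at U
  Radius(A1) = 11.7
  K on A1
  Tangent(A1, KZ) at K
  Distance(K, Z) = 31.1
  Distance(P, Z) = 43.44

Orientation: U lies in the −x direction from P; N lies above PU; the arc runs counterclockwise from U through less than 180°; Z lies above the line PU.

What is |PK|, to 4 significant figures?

47.18

P is at the origin; PU is horizontal with |PU| = 56.7 and U on the −x side, so U = (-56.70, 0.000). Since A1 is tangent to PU there, NU ⟂ PU, so N = U + (0, 11.7) = (-56.70, 11.70). Since NK ⟂ KZ (tangency), |NZ| = √(11.7² + 31.1²) = 33.23 regardless of where K sits on A1. So Z lies on both circle(P, 43.44) and circle(N, 33.23); the above-PU intersection is Z = (-29.97, 31.44). K is the foot of the tangent from Z: K = (-46.88, 5.340).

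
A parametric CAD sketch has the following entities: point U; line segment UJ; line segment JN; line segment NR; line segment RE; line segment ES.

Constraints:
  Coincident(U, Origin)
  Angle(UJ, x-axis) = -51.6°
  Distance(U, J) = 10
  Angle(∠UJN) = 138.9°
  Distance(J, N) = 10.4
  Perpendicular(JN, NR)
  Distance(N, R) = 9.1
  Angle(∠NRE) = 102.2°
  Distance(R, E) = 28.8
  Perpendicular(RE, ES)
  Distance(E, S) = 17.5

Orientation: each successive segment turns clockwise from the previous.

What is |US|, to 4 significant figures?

16.30

U is at the origin; UJ runs at -51.6° with length 10.0, so J = (6.211, -7.837). ∠UJN = 138.9° gives JN at -92.70° from the x-axis; with |JN| = 10.4, N = (5.722, -18.23). JN is perpendicular to NR, so NR runs at 177.3°; with |NR| = 9.1, R = (-3.368, -17.80). ∠NRE = 102.2° gives RE at 99.50° from the x-axis; with |RE| = 28.8, E = (-8.122, 10.61). RE ⟂ ES, so ES runs at 9.500°; with |ES| = 17.5, S = (9.138, 13.50). Then |US| = |S − U| = 16.30.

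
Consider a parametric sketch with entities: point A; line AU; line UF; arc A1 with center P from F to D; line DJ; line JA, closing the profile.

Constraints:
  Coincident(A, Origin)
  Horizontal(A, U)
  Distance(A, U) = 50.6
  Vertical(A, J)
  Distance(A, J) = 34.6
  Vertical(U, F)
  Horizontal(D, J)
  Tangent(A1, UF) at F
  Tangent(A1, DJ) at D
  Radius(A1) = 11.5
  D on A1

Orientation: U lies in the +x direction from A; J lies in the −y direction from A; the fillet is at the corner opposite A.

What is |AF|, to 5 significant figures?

55.623

A is at the origin; A and U share the same y with |AU| = 50.6 and U on the +x side, so U = (50.600, 0.0000). A and J share the same x with |AJ| = 34.6 and J on the −y side, so J = (0.0000, -34.600). The virtual corner opposite A is at (50.600, -34.600). A1 meets UF tangentially, so PF is at right angles to UF and A1 meets DJ tangentially, so PD is at right angles to DJ, with radius 11.5, so the center P sits 11.5 in from both sides at P = (39.100, -23.100). That places the tangent points at F = (50.600, -23.100) on UF and D = (39.100, -34.600) on DJ. Then |AF| = |F − A| = 55.623.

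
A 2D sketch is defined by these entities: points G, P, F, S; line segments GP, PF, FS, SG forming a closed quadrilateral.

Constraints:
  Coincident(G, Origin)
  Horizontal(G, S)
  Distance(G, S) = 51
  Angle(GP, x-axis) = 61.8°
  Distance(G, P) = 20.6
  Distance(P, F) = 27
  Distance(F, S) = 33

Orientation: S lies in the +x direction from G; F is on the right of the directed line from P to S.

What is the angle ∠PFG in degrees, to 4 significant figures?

49.22°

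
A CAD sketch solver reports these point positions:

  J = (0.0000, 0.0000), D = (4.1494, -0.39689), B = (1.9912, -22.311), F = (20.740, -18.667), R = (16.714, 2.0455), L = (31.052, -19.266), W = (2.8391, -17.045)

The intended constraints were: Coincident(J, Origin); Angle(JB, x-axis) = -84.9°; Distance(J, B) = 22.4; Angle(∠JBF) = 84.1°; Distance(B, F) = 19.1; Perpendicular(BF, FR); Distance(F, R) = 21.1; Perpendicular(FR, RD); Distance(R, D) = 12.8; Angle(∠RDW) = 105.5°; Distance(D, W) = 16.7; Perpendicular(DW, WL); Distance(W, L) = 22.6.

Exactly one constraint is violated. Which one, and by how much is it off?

Distance(W, L) = 22.6 — off by 5.70.

J = (0.00, 0.00) ✓; JB at -84.90° ✓; |JB| = 22.40 ✓; ∠JBF = 84.10° ✓; |BF| = 19.10 ✓; ∠(BF, FR) = 90.00° ✓; |FR| = 21.10 ✓; ∠(FR, RD) = 90.00° ✓; |RD| = 12.80 ✓; ∠RDW = 105.5° ✓; |DW| = 16.70 ✓; ∠(DW, WL) = 90.00° ✓; |WL| = 28.30 ✗.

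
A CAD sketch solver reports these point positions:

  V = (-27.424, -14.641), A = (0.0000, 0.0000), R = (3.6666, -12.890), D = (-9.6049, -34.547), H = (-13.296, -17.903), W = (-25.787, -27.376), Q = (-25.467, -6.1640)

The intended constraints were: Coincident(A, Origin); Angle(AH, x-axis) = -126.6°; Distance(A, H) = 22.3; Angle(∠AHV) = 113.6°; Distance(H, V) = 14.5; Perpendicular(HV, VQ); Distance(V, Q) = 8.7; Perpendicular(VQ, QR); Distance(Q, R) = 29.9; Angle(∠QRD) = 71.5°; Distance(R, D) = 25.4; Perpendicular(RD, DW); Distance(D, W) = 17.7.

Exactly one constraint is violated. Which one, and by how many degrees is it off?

Perpendicular(RD, DW) — off by 7.60°.

A = (0.00, 0.00) ✓; AH at -126.6° ✓; |AH| = 22.30 ✓; ∠AHV = 113.6° ✓; |HV| = 14.50 ✓; ∠(HV, VQ) = 90.00° ✓; |VQ| = 8.700 ✓; ∠(VQ, QR) = 90.00° ✓; |QR| = 29.90 ✓; ∠QRD = 71.50° ✓; |RD| = 25.40 ✓; ∠(RD, DW) = 82.40° ✗; |DW| = 17.70 ✓.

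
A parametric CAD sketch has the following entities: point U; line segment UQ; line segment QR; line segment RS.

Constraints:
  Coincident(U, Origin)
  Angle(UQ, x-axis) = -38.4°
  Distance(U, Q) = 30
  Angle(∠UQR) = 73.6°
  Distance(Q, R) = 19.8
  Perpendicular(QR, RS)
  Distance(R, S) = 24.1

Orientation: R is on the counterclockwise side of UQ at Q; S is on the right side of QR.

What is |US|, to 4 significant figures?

54.08

U is at the origin; UQ runs at -38.4° with length 30.0, so Q = 30.0·(cos -38.4°, sin -38.4°) = (23.51, -18.63). ∠UQR = 73.6°, so QR runs at -38.4° + (180° − 73.6°) = 68.00° from the x-axis; with |QR| = 19.8, R = Q + 19.8·(cos 68.00°, sin 68.00°) = (30.93, -0.2762). QR ⟂ RS; with |RS| = 24.1 on the right of QR, S = R + 24.1·(0.9272, -0.3746) = (53.27, -9.304). Then |US| = |S − U| = 54.08.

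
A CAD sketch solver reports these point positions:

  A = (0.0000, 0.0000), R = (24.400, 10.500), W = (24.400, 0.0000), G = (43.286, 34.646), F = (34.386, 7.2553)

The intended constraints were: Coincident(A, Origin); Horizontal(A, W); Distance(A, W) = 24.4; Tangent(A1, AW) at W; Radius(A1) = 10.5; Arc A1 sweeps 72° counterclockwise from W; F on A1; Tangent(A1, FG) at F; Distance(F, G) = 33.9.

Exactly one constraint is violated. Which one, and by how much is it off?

Distance(F, G) = 33.9 — off by 5.10.

A = (0.00, 0.00) ✓; A.y = 0.00, W.y = 0.00 ✓; |AW| = 24.40 ✓; ∠(RW, WA) = 90.00° ✓; |RW| = 10.50 ✓; bearing(R→F) − bearing(R→W) = 72.00° ✓; |RF| = 10.50 ✓; ∠(RF, FG) = 90.00° ✓; |FG| = 28.80 ✗.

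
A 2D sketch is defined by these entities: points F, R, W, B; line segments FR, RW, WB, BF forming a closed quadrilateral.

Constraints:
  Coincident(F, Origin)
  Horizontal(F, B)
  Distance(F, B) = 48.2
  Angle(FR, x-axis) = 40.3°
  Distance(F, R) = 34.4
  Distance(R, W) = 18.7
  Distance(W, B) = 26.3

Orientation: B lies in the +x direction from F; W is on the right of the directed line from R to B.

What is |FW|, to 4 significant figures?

22.56

F is at the origin; FB is horizontal with |FB| = 48.2 and B in +x, so B = (48.2, 0). FR runs at 40.3° with |FR| = 34.4, so R = (26.24, 22.25). W is determined by |RW| = 18.7 and |WB| = 26.3 together: it lies at the intersection of circle(R, 18.7) and circle(B, 26.3). With |RB| = 31.26, the foot of the radical line on RB is 10.16 from R and the perpendicular offset is √(18.7² − 10.16²) = 15.70. Taking the right-of-RB solution: W = (22.20, 3.989).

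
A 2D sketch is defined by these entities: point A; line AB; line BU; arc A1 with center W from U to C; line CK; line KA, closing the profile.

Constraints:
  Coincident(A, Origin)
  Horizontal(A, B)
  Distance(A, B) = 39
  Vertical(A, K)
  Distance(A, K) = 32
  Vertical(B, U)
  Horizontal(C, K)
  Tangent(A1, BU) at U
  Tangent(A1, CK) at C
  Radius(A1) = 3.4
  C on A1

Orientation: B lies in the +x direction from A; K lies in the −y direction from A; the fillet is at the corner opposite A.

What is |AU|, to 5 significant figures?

48.363

A is at the origin; AB is horizontal with |AB| = 39.0 and B on the +x side, so B = (39.000, 0.0000). A and K share the same x with |AK| = 32.0 and K on the −y side, so K = (0.0000, -32.000). The virtual corner opposite A is at (39.000, -32.000). Tangency of A1 to BU means the radius WU is perpendicular to BU and since A1 is tangent to CK there, WC ⟂ CK, with radius 3.4, so the center W sits 3.4 in from both sides at W = (35.600, -28.600). That places the tangent points at U = (39.000, -28.600) on BU and C = (35.600, -32.000) on CK. Then |AU| = |U − A| = 48.363.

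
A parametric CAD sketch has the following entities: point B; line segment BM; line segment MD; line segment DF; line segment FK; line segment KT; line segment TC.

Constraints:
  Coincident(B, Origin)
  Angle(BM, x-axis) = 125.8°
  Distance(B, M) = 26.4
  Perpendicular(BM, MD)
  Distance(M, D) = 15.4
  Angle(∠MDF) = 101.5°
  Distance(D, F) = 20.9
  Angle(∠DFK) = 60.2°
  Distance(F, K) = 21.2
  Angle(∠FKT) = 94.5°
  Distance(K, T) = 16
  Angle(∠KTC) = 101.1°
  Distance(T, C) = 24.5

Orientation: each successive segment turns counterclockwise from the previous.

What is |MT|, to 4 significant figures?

3.679

B is at the origin; BM runs at 125.8° with length 26.4, so M = (-15.44, 21.41). BM ⟂ MD, so MD runs at -144.2°; with |MD| = 15.4, D = (-27.93, 12.40). ∠MDF = 101.5° gives DF at -65.70° from the x-axis; with |DF| = 20.9, F = (-19.33, -6.645). ∠DFK = 60.2° gives FK at 54.10° from the x-axis; with |FK| = 21.2, K = (-6.902, 10.53). ∠FKT = 94.5° gives KT at 139.6° from the x-axis; with |KT| = 16.0, T = (-19.09, 20.90). Then |MT| = |T − M| = 3.679.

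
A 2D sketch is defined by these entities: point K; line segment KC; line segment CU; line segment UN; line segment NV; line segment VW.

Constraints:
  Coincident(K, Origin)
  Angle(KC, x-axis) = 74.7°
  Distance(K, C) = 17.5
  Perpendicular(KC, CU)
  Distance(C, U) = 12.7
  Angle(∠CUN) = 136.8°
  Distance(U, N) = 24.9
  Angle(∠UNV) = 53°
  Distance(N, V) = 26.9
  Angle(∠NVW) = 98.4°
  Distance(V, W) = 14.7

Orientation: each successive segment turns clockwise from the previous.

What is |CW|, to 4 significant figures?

7.663

∠UNV = 53.0° gives NV at 174.5° from the x-axis; with |NV| = 26.9, V = (3.102, -5.124). ∠NVW = 98.4° gives VW at 92.90° from the x-axis; with |VW| = 14.7, W = (2.358, 9.557). Then |CW| = |W − C| = 7.663.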